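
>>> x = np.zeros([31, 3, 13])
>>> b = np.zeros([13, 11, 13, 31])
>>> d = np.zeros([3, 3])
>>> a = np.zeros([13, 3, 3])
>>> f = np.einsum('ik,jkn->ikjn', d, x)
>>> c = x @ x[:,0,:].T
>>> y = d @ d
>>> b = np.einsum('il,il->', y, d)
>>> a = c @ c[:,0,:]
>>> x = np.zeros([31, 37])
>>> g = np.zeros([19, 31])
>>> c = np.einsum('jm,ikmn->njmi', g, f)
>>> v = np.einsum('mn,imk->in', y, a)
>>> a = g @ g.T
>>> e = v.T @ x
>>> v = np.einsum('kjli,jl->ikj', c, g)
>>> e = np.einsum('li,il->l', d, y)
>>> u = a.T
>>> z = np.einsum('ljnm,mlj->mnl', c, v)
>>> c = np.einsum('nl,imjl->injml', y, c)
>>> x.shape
(31, 37)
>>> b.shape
()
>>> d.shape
(3, 3)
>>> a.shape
(19, 19)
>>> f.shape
(3, 3, 31, 13)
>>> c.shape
(13, 3, 31, 19, 3)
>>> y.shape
(3, 3)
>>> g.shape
(19, 31)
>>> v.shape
(3, 13, 19)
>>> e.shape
(3,)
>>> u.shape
(19, 19)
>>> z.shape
(3, 31, 13)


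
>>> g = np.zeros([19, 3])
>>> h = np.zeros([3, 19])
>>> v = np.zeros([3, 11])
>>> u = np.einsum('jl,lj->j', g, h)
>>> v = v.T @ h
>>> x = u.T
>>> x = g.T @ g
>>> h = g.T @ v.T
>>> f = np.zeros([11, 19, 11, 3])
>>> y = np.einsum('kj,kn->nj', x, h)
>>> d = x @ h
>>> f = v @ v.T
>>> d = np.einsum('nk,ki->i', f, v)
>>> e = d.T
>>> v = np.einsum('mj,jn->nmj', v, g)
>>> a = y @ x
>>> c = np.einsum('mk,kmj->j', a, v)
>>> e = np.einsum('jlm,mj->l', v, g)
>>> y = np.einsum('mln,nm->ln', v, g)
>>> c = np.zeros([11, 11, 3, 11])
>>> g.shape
(19, 3)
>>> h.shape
(3, 11)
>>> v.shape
(3, 11, 19)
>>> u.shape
(19,)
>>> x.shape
(3, 3)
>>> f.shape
(11, 11)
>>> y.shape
(11, 19)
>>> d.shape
(19,)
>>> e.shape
(11,)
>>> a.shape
(11, 3)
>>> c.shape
(11, 11, 3, 11)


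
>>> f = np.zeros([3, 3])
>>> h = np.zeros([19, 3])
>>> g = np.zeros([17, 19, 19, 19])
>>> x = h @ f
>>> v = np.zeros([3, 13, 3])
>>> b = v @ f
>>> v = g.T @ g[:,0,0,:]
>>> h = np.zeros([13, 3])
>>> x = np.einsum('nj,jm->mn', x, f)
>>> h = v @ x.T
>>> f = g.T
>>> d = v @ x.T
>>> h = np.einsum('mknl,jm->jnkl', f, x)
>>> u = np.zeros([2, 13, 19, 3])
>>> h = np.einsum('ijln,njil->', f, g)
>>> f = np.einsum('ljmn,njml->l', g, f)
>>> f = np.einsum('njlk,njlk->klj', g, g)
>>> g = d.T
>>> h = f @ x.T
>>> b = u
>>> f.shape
(19, 19, 19)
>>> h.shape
(19, 19, 3)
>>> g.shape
(3, 19, 19, 19)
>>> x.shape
(3, 19)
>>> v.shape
(19, 19, 19, 19)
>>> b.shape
(2, 13, 19, 3)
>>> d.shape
(19, 19, 19, 3)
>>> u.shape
(2, 13, 19, 3)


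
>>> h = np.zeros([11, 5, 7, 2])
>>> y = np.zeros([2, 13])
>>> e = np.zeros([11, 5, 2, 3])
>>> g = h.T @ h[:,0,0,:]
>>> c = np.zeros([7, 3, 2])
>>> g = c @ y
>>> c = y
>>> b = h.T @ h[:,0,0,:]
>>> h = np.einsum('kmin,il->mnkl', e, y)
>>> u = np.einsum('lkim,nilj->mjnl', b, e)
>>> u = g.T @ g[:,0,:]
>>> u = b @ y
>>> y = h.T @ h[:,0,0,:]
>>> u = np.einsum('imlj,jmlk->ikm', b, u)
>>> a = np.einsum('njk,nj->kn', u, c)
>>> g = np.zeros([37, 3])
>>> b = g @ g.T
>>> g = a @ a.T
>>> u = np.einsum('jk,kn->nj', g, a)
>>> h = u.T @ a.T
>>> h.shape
(7, 7)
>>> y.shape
(13, 11, 3, 13)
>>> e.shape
(11, 5, 2, 3)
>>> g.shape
(7, 7)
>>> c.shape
(2, 13)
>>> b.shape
(37, 37)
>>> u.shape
(2, 7)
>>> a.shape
(7, 2)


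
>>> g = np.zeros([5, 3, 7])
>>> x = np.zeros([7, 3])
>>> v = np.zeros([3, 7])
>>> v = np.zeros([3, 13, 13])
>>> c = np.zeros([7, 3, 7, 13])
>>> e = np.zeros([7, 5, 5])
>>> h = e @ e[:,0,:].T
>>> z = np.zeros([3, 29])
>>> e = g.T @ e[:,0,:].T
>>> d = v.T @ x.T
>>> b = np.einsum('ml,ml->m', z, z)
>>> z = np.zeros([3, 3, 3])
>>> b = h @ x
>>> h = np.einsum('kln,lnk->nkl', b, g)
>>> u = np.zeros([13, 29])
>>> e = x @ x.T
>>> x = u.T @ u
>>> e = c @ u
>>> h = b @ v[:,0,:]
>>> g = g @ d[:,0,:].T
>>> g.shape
(5, 3, 13)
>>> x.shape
(29, 29)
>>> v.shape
(3, 13, 13)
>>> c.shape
(7, 3, 7, 13)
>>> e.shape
(7, 3, 7, 29)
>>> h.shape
(7, 5, 13)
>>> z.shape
(3, 3, 3)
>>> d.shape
(13, 13, 7)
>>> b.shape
(7, 5, 3)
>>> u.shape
(13, 29)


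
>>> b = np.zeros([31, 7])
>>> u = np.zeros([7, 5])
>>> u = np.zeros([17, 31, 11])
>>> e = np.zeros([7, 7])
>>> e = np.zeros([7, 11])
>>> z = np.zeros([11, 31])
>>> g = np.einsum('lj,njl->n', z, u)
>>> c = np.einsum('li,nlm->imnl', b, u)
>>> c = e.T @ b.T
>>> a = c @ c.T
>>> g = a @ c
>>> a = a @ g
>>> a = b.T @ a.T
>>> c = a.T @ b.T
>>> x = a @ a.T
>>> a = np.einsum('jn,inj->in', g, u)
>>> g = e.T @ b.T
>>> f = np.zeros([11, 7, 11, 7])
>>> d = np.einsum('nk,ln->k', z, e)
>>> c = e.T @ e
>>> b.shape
(31, 7)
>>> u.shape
(17, 31, 11)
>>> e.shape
(7, 11)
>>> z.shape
(11, 31)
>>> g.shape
(11, 31)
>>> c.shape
(11, 11)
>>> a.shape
(17, 31)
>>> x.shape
(7, 7)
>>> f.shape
(11, 7, 11, 7)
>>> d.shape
(31,)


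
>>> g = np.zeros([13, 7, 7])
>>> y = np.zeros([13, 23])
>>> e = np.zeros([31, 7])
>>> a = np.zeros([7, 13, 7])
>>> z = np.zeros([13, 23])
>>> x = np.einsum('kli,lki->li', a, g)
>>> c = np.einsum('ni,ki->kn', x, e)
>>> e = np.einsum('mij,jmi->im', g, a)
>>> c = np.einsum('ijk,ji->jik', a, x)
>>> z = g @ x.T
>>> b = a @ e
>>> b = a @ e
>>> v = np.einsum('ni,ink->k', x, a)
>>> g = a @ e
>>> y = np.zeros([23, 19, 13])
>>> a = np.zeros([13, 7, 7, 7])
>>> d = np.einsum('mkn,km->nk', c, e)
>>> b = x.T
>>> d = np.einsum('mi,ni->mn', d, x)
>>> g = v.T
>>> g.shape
(7,)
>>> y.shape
(23, 19, 13)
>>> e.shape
(7, 13)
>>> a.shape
(13, 7, 7, 7)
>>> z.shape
(13, 7, 13)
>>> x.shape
(13, 7)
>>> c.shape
(13, 7, 7)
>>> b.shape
(7, 13)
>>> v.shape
(7,)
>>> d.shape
(7, 13)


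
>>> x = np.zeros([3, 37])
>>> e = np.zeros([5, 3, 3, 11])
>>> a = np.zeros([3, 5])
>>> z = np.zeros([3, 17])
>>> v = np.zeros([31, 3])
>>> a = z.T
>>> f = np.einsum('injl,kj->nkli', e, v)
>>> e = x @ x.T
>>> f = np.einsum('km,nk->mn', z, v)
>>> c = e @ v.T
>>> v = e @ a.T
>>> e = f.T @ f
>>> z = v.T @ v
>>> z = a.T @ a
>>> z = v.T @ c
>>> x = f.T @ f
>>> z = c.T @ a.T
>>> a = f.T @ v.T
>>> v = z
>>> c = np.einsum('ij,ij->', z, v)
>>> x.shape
(31, 31)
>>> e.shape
(31, 31)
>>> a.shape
(31, 3)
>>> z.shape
(31, 17)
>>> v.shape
(31, 17)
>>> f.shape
(17, 31)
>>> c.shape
()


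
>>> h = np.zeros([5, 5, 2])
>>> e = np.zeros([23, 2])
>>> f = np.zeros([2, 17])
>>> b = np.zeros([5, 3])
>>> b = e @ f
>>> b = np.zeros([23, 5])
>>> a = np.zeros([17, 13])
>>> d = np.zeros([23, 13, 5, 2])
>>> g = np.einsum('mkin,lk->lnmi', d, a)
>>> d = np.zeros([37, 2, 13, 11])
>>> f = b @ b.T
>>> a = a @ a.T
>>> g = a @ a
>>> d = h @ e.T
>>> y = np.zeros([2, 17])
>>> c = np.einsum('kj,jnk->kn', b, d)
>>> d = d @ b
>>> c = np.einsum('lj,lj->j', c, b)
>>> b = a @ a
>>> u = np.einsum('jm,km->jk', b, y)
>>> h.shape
(5, 5, 2)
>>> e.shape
(23, 2)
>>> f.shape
(23, 23)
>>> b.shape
(17, 17)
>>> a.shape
(17, 17)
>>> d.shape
(5, 5, 5)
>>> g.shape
(17, 17)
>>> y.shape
(2, 17)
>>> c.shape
(5,)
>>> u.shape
(17, 2)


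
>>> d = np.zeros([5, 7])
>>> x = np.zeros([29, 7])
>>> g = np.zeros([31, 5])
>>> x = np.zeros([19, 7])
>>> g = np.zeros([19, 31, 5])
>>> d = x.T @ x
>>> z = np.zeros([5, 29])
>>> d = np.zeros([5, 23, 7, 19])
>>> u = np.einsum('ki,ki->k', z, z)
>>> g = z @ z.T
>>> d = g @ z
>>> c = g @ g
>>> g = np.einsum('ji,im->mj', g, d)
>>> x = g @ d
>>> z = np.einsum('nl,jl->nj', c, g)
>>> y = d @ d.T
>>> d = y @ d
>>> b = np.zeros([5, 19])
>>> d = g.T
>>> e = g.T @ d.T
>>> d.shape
(5, 29)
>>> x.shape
(29, 29)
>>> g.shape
(29, 5)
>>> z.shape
(5, 29)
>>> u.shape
(5,)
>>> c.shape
(5, 5)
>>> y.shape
(5, 5)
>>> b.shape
(5, 19)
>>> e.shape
(5, 5)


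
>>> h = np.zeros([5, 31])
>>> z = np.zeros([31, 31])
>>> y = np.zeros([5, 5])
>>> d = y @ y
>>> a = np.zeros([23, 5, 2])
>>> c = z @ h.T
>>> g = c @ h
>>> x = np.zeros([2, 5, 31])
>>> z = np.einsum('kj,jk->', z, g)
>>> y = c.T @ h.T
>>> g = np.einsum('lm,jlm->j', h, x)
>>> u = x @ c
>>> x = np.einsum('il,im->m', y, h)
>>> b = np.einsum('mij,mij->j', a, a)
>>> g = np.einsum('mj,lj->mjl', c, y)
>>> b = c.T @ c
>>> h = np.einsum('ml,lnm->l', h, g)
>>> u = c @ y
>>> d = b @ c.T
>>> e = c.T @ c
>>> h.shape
(31,)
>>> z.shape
()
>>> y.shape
(5, 5)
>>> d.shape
(5, 31)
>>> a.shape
(23, 5, 2)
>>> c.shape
(31, 5)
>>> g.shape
(31, 5, 5)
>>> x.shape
(31,)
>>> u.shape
(31, 5)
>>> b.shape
(5, 5)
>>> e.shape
(5, 5)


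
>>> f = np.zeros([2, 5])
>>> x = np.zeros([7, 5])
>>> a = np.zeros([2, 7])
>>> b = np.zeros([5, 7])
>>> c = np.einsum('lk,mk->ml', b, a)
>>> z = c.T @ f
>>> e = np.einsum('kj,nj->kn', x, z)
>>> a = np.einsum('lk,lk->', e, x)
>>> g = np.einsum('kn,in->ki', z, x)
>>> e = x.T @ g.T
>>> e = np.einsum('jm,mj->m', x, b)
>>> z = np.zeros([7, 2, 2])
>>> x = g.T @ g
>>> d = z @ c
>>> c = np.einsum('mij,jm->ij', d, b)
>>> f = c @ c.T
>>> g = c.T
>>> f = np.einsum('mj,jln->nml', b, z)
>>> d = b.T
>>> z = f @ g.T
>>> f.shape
(2, 5, 2)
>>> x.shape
(7, 7)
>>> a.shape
()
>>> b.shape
(5, 7)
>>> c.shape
(2, 5)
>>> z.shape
(2, 5, 5)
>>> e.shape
(5,)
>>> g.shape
(5, 2)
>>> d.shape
(7, 5)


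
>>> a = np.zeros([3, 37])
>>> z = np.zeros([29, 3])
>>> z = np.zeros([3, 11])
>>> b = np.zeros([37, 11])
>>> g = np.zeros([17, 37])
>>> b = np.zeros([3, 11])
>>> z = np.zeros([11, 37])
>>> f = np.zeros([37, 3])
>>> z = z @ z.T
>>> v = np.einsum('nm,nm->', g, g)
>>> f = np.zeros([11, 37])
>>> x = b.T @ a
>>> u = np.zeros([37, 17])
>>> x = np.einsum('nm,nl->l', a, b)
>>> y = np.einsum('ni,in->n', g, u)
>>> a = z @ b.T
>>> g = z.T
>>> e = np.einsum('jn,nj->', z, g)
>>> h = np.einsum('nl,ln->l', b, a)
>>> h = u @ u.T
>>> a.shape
(11, 3)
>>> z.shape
(11, 11)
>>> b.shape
(3, 11)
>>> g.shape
(11, 11)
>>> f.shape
(11, 37)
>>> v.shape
()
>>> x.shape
(11,)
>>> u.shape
(37, 17)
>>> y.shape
(17,)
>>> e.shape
()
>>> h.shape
(37, 37)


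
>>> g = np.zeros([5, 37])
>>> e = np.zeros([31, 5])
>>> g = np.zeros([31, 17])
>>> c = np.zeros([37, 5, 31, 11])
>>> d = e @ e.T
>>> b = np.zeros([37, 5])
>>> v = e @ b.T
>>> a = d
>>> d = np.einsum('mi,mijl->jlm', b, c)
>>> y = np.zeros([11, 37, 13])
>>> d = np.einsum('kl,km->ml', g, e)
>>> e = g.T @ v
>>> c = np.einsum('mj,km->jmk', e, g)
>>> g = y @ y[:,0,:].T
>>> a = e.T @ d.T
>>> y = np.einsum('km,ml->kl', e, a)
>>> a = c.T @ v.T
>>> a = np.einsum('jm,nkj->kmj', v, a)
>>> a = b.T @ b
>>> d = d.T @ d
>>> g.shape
(11, 37, 11)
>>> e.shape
(17, 37)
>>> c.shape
(37, 17, 31)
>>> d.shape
(17, 17)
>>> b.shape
(37, 5)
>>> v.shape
(31, 37)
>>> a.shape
(5, 5)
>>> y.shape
(17, 5)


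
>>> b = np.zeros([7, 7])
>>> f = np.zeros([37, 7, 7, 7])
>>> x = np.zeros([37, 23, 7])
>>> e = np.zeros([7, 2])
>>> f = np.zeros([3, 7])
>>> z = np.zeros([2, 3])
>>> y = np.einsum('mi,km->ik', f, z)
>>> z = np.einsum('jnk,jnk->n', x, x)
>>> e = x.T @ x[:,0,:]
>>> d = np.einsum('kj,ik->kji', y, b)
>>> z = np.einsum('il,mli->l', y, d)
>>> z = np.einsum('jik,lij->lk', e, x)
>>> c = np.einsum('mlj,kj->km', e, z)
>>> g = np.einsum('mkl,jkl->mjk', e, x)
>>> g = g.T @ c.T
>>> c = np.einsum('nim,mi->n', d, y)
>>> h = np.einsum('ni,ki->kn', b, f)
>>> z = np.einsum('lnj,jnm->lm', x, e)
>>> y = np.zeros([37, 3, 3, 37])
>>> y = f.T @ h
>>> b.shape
(7, 7)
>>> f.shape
(3, 7)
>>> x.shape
(37, 23, 7)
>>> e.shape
(7, 23, 7)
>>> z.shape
(37, 7)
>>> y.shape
(7, 7)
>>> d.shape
(7, 2, 7)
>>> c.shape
(7,)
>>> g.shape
(23, 37, 37)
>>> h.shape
(3, 7)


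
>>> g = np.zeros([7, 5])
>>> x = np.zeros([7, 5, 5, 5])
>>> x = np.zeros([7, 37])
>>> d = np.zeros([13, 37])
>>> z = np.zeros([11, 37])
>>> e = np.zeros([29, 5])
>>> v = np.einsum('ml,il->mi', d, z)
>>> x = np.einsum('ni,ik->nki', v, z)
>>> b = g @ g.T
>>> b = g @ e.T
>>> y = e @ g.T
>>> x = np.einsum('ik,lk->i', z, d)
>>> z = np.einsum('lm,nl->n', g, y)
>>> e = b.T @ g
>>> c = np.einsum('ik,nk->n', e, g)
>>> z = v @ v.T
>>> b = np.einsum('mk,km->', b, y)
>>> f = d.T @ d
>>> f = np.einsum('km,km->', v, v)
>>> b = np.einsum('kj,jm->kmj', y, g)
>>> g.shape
(7, 5)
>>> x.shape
(11,)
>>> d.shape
(13, 37)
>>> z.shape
(13, 13)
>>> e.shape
(29, 5)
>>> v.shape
(13, 11)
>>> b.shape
(29, 5, 7)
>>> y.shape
(29, 7)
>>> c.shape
(7,)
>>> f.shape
()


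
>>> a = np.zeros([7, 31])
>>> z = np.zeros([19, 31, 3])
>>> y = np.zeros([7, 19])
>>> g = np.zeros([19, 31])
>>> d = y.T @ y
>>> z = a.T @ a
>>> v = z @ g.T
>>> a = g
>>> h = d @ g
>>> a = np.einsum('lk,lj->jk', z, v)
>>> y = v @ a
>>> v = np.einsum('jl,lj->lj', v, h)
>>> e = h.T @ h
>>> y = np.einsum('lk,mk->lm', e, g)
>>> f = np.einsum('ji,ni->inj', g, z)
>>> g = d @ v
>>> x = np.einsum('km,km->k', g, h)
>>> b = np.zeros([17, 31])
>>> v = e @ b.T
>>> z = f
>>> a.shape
(19, 31)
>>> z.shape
(31, 31, 19)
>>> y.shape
(31, 19)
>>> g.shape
(19, 31)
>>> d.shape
(19, 19)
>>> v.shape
(31, 17)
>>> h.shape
(19, 31)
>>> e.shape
(31, 31)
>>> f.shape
(31, 31, 19)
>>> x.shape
(19,)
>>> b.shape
(17, 31)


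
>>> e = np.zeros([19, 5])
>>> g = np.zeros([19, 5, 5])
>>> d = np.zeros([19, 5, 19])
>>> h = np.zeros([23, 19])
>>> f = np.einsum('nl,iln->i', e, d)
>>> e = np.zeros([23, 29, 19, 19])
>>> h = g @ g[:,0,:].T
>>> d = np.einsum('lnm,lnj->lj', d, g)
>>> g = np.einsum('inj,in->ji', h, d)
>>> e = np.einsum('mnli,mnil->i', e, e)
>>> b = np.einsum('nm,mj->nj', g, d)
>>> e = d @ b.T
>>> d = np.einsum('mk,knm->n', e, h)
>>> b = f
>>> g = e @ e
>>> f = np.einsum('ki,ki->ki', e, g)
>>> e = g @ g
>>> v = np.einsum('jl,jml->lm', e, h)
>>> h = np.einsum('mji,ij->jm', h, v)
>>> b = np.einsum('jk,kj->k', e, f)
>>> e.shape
(19, 19)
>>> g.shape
(19, 19)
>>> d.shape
(5,)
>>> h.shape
(5, 19)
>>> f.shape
(19, 19)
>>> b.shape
(19,)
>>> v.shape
(19, 5)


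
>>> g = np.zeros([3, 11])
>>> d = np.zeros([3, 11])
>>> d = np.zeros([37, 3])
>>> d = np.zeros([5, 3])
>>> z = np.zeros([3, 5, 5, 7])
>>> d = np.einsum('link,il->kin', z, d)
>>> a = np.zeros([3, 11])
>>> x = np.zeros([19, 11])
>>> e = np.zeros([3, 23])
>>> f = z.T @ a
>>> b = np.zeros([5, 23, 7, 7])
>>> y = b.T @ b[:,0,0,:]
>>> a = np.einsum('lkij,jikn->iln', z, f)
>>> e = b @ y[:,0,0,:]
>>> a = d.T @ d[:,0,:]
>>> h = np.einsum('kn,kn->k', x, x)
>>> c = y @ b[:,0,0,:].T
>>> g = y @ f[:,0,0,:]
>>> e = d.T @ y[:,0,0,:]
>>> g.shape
(7, 7, 23, 11)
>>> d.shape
(7, 5, 5)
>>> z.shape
(3, 5, 5, 7)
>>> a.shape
(5, 5, 5)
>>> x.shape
(19, 11)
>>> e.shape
(5, 5, 7)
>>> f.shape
(7, 5, 5, 11)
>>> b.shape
(5, 23, 7, 7)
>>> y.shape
(7, 7, 23, 7)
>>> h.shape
(19,)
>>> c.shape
(7, 7, 23, 5)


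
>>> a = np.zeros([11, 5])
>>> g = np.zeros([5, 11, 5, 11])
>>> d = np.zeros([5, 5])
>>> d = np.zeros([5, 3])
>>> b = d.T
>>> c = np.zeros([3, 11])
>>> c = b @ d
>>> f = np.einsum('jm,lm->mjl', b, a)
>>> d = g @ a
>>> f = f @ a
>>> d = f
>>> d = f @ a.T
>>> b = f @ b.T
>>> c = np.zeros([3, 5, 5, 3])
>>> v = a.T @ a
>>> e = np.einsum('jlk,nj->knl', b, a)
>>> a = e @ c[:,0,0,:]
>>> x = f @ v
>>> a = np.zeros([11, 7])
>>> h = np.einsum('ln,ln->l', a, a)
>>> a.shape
(11, 7)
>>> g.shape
(5, 11, 5, 11)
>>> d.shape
(5, 3, 11)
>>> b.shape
(5, 3, 3)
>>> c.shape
(3, 5, 5, 3)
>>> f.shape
(5, 3, 5)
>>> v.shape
(5, 5)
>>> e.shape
(3, 11, 3)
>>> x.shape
(5, 3, 5)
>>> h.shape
(11,)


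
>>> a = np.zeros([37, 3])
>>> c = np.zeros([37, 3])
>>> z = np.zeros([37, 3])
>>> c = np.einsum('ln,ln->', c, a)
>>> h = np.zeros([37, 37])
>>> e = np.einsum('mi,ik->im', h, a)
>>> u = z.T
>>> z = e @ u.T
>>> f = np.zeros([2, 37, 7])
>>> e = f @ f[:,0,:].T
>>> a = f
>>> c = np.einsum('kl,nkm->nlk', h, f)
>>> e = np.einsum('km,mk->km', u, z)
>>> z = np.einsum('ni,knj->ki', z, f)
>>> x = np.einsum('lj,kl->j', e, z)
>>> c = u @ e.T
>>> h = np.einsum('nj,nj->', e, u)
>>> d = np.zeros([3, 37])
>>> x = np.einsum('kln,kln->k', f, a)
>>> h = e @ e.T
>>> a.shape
(2, 37, 7)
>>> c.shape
(3, 3)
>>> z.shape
(2, 3)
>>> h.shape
(3, 3)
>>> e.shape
(3, 37)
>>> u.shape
(3, 37)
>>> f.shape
(2, 37, 7)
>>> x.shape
(2,)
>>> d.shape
(3, 37)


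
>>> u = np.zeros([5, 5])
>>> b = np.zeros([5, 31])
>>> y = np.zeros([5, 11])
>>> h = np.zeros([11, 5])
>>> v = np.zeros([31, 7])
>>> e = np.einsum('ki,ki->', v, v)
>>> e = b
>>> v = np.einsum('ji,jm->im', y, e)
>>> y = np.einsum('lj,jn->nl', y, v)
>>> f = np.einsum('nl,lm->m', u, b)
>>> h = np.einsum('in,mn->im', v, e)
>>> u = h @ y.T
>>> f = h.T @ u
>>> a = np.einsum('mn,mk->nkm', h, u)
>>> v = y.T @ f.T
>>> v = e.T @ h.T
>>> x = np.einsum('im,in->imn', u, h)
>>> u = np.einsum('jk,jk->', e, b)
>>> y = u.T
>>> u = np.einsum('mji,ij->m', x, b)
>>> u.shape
(11,)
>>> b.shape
(5, 31)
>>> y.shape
()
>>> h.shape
(11, 5)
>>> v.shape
(31, 11)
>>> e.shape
(5, 31)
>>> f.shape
(5, 31)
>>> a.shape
(5, 31, 11)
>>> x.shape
(11, 31, 5)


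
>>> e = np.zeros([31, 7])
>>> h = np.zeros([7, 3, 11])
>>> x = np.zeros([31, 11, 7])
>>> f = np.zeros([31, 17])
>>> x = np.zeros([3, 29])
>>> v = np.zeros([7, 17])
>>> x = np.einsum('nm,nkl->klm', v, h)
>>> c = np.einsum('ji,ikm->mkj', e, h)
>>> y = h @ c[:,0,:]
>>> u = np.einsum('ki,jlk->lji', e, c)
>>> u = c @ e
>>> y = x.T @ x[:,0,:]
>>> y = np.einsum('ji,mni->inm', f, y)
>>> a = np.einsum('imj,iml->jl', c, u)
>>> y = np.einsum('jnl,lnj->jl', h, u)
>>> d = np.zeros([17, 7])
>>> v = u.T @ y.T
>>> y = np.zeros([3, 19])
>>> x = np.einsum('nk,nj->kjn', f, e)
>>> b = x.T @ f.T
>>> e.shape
(31, 7)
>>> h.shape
(7, 3, 11)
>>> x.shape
(17, 7, 31)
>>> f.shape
(31, 17)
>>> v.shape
(7, 3, 7)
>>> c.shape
(11, 3, 31)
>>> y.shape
(3, 19)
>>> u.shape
(11, 3, 7)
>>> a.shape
(31, 7)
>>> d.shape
(17, 7)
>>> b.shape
(31, 7, 31)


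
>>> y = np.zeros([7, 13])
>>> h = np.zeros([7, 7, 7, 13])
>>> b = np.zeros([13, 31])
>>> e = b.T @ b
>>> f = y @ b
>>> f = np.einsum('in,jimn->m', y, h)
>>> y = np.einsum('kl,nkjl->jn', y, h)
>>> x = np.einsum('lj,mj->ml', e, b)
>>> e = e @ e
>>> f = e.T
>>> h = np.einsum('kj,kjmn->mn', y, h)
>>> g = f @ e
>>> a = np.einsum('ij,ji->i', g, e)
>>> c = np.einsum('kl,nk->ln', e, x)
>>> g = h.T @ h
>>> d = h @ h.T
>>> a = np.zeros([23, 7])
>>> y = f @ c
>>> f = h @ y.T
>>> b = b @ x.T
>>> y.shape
(31, 13)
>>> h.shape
(7, 13)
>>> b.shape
(13, 13)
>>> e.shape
(31, 31)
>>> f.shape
(7, 31)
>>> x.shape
(13, 31)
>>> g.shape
(13, 13)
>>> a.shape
(23, 7)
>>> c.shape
(31, 13)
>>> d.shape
(7, 7)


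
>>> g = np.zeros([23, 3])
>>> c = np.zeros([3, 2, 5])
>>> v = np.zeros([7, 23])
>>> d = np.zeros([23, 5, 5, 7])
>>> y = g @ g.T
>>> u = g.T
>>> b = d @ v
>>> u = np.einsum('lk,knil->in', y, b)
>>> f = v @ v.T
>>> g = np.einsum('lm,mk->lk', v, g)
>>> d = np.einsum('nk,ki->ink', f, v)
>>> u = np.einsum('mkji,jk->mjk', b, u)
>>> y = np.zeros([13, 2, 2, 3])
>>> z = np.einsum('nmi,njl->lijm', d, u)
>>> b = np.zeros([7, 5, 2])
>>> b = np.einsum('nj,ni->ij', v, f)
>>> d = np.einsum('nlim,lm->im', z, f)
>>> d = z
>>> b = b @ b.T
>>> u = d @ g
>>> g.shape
(7, 3)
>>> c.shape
(3, 2, 5)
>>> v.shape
(7, 23)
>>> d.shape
(5, 7, 5, 7)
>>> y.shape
(13, 2, 2, 3)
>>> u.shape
(5, 7, 5, 3)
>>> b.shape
(7, 7)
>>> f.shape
(7, 7)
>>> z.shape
(5, 7, 5, 7)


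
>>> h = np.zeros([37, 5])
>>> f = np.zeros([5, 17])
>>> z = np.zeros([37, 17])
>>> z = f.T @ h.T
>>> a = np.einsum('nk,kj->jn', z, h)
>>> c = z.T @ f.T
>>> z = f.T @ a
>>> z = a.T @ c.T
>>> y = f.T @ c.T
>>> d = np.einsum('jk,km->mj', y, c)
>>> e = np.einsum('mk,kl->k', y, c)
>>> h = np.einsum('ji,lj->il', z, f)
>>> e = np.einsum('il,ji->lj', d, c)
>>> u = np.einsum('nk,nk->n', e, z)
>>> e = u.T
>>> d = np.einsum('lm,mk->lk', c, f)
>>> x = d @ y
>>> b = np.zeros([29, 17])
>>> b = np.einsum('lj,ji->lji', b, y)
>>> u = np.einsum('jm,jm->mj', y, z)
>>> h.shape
(37, 5)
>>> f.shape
(5, 17)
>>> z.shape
(17, 37)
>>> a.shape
(5, 17)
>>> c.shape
(37, 5)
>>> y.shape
(17, 37)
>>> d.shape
(37, 17)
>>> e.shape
(17,)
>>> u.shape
(37, 17)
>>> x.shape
(37, 37)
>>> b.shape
(29, 17, 37)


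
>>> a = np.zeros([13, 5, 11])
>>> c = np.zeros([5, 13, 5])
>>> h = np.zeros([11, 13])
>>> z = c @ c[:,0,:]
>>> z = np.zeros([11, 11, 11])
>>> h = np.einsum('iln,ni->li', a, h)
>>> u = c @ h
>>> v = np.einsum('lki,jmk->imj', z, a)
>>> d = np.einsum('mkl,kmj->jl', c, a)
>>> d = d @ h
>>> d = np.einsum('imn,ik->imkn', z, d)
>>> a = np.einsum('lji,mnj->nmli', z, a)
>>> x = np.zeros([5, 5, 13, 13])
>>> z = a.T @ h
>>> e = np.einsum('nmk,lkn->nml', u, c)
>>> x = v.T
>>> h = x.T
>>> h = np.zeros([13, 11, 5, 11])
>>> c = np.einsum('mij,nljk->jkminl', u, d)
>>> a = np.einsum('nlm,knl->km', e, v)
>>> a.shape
(11, 5)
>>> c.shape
(13, 11, 5, 13, 11, 11)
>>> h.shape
(13, 11, 5, 11)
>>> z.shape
(11, 11, 13, 13)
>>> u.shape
(5, 13, 13)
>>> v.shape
(11, 5, 13)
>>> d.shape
(11, 11, 13, 11)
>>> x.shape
(13, 5, 11)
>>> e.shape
(5, 13, 5)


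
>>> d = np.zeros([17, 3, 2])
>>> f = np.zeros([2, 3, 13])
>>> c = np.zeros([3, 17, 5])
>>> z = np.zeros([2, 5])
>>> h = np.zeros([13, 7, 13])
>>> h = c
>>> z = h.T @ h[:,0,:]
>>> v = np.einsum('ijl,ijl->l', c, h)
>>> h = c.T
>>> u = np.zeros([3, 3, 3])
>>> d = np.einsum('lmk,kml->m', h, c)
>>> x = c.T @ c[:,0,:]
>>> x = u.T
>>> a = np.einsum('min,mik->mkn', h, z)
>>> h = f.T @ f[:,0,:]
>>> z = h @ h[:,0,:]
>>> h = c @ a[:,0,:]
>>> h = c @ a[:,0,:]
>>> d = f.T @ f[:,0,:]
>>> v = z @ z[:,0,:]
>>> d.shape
(13, 3, 13)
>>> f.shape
(2, 3, 13)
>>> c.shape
(3, 17, 5)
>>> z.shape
(13, 3, 13)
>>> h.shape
(3, 17, 3)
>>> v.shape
(13, 3, 13)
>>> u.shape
(3, 3, 3)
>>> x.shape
(3, 3, 3)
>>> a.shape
(5, 5, 3)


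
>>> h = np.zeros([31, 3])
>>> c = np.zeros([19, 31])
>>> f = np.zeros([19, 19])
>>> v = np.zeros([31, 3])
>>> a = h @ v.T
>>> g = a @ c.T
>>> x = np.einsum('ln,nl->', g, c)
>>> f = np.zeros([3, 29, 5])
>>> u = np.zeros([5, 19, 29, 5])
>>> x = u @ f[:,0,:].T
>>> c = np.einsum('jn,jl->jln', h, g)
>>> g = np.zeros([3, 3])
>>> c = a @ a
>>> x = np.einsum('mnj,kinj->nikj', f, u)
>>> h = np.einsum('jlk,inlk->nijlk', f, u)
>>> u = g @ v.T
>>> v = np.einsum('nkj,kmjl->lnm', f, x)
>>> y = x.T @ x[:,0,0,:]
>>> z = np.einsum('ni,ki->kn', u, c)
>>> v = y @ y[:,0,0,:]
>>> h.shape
(19, 5, 3, 29, 5)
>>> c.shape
(31, 31)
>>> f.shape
(3, 29, 5)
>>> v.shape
(5, 5, 19, 5)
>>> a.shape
(31, 31)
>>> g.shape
(3, 3)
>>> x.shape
(29, 19, 5, 5)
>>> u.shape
(3, 31)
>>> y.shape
(5, 5, 19, 5)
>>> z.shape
(31, 3)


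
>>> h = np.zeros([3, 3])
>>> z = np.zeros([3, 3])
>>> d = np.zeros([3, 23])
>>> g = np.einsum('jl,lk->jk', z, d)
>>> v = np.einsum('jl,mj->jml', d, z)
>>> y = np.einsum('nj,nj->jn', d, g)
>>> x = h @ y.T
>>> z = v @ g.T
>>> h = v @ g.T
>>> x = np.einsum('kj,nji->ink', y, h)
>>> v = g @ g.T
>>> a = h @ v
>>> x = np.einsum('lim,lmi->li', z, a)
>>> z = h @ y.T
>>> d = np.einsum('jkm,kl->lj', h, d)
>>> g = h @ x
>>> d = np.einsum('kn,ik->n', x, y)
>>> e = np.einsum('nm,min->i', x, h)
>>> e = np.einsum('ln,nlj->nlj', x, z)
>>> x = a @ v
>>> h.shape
(3, 3, 3)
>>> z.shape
(3, 3, 23)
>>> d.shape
(3,)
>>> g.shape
(3, 3, 3)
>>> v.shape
(3, 3)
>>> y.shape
(23, 3)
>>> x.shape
(3, 3, 3)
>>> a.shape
(3, 3, 3)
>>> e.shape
(3, 3, 23)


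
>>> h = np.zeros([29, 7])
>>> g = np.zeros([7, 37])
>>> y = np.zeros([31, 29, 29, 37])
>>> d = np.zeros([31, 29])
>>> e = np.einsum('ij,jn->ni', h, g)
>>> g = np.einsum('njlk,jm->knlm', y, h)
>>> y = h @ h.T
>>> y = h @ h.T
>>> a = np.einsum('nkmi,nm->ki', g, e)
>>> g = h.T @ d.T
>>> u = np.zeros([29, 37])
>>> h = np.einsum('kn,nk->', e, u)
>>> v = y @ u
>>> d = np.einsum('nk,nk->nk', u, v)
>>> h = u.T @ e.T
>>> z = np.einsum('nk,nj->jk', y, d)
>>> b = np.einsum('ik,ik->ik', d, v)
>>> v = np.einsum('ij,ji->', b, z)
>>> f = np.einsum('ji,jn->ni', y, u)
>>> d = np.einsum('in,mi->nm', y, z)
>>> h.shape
(37, 37)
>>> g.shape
(7, 31)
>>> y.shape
(29, 29)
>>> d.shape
(29, 37)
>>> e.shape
(37, 29)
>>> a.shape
(31, 7)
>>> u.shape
(29, 37)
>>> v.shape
()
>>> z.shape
(37, 29)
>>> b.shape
(29, 37)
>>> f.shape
(37, 29)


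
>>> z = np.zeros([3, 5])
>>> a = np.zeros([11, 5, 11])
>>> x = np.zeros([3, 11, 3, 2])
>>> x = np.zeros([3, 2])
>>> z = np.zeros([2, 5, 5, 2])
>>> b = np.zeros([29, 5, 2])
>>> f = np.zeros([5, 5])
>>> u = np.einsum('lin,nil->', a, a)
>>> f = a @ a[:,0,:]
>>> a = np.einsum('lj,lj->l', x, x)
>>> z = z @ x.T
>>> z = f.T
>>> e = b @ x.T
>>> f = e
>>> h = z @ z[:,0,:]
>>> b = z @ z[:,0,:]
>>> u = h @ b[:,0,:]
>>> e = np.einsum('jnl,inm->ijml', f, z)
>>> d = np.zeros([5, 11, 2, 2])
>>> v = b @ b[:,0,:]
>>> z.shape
(11, 5, 11)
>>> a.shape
(3,)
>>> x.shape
(3, 2)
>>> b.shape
(11, 5, 11)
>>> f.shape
(29, 5, 3)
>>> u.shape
(11, 5, 11)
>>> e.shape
(11, 29, 11, 3)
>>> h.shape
(11, 5, 11)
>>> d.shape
(5, 11, 2, 2)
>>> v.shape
(11, 5, 11)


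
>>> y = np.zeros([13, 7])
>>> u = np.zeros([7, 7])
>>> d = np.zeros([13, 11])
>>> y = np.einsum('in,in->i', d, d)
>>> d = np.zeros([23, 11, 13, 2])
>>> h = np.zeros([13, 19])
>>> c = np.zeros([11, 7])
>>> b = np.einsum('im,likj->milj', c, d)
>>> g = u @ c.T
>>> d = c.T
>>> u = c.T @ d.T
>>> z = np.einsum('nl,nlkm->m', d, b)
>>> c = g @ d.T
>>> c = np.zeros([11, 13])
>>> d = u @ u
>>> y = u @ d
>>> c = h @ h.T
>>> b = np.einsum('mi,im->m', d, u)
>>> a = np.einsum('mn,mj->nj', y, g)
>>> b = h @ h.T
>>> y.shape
(7, 7)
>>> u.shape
(7, 7)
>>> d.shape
(7, 7)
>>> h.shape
(13, 19)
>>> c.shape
(13, 13)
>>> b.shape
(13, 13)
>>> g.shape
(7, 11)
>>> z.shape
(2,)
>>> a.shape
(7, 11)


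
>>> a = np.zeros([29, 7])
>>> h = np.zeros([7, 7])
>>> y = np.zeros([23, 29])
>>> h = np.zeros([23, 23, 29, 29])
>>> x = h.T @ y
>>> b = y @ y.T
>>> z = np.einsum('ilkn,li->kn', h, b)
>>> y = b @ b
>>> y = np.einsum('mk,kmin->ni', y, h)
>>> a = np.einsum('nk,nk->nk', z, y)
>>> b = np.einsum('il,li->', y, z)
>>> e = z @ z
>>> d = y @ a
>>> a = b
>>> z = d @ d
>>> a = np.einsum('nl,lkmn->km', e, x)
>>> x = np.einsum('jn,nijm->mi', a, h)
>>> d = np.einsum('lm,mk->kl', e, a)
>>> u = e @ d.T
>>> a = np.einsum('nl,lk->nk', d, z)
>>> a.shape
(23, 29)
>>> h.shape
(23, 23, 29, 29)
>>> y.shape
(29, 29)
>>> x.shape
(29, 23)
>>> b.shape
()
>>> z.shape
(29, 29)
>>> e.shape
(29, 29)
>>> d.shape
(23, 29)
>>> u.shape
(29, 23)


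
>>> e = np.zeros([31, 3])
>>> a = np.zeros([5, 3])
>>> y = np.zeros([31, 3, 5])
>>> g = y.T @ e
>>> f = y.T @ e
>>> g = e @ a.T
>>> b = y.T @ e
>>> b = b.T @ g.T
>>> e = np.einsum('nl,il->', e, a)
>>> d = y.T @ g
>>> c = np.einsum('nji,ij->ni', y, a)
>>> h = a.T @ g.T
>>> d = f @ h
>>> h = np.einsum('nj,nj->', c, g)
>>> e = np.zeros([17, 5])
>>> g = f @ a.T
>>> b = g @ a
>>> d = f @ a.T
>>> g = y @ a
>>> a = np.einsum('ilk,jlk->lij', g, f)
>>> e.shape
(17, 5)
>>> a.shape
(3, 31, 5)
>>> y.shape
(31, 3, 5)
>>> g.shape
(31, 3, 3)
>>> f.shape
(5, 3, 3)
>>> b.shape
(5, 3, 3)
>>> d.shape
(5, 3, 5)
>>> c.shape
(31, 5)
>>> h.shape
()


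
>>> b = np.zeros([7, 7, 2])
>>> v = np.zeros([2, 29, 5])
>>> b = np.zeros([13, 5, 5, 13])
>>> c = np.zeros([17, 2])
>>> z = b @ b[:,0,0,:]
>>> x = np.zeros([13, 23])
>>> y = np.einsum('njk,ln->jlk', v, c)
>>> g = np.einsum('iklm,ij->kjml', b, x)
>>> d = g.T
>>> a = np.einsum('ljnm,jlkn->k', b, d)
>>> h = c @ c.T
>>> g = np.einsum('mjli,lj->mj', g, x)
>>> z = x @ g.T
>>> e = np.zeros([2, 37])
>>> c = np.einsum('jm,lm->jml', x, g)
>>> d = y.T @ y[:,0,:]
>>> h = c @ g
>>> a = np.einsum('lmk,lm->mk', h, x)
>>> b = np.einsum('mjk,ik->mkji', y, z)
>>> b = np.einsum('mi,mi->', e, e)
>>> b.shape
()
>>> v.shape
(2, 29, 5)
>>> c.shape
(13, 23, 5)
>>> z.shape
(13, 5)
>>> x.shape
(13, 23)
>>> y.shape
(29, 17, 5)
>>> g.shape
(5, 23)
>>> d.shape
(5, 17, 5)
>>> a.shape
(23, 23)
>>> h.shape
(13, 23, 23)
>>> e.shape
(2, 37)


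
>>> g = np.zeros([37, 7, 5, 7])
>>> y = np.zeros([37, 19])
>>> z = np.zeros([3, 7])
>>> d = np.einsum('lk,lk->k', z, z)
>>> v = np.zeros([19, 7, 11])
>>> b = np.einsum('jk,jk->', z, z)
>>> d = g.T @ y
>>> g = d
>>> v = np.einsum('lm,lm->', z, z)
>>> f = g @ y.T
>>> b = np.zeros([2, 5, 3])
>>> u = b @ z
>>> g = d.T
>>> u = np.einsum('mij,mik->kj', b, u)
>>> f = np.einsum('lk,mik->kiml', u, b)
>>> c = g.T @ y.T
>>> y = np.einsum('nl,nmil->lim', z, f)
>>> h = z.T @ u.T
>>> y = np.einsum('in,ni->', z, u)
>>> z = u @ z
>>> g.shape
(19, 7, 5, 7)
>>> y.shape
()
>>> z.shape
(7, 7)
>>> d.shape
(7, 5, 7, 19)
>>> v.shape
()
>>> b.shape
(2, 5, 3)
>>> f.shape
(3, 5, 2, 7)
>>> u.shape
(7, 3)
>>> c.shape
(7, 5, 7, 37)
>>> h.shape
(7, 7)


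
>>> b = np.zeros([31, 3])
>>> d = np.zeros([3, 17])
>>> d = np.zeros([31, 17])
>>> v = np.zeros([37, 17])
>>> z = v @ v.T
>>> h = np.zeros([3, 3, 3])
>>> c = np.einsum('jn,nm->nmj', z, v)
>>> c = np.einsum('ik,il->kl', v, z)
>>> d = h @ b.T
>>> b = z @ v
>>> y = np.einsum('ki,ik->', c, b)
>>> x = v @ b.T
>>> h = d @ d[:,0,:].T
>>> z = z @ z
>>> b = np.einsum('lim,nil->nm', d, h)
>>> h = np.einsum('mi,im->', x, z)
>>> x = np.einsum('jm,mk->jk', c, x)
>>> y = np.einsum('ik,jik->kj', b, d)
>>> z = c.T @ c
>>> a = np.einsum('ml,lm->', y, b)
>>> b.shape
(3, 31)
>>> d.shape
(3, 3, 31)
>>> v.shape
(37, 17)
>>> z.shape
(37, 37)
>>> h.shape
()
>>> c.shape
(17, 37)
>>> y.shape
(31, 3)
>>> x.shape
(17, 37)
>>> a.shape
()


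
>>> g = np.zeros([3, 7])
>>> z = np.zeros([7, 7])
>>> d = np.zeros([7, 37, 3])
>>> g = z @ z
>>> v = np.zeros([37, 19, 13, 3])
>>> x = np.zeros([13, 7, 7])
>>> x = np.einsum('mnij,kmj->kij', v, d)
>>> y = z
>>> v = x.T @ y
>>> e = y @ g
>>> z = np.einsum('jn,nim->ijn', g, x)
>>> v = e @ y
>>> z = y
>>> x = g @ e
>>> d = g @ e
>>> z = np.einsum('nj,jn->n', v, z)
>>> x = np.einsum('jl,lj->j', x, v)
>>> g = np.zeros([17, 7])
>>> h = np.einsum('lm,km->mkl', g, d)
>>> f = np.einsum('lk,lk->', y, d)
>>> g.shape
(17, 7)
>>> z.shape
(7,)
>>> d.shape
(7, 7)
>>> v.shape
(7, 7)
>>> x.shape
(7,)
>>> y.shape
(7, 7)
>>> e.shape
(7, 7)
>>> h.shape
(7, 7, 17)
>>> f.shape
()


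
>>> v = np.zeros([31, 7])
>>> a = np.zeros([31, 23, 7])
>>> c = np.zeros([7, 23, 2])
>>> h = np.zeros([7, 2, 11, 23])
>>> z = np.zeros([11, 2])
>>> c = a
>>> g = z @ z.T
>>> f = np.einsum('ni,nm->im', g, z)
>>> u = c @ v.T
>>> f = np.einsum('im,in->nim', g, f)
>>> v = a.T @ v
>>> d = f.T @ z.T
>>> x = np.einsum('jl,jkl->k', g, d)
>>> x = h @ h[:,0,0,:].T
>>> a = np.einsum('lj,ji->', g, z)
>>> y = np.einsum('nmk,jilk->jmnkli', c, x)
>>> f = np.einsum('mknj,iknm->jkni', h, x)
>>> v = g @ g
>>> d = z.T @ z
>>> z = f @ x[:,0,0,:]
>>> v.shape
(11, 11)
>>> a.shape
()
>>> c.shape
(31, 23, 7)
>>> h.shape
(7, 2, 11, 23)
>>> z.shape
(23, 2, 11, 7)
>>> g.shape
(11, 11)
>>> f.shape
(23, 2, 11, 7)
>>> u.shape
(31, 23, 31)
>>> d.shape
(2, 2)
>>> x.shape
(7, 2, 11, 7)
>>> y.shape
(7, 23, 31, 7, 11, 2)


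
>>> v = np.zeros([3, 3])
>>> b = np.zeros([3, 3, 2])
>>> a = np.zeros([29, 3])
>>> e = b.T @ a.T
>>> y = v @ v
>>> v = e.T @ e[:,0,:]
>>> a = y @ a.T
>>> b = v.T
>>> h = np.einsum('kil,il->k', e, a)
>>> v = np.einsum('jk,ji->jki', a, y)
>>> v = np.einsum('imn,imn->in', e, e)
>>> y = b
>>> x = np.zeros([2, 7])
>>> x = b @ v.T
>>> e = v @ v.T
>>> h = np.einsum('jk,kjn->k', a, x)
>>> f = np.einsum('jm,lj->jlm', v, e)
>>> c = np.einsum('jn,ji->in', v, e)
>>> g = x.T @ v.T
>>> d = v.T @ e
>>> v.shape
(2, 29)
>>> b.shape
(29, 3, 29)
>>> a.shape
(3, 29)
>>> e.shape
(2, 2)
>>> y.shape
(29, 3, 29)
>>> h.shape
(29,)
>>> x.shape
(29, 3, 2)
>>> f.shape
(2, 2, 29)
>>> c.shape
(2, 29)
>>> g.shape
(2, 3, 2)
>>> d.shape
(29, 2)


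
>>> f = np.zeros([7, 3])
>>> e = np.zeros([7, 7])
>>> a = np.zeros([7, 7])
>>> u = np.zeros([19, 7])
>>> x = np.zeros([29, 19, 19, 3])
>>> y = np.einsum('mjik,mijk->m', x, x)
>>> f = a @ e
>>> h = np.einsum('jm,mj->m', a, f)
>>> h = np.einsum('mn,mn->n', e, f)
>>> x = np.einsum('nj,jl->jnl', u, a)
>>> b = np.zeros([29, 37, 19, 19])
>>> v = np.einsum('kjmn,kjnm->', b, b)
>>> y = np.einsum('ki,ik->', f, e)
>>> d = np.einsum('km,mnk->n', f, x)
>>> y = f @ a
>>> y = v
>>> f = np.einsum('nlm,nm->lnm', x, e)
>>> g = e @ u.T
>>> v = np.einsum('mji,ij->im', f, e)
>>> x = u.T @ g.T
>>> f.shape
(19, 7, 7)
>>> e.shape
(7, 7)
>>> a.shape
(7, 7)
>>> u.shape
(19, 7)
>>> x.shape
(7, 7)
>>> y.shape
()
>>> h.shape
(7,)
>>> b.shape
(29, 37, 19, 19)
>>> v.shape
(7, 19)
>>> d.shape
(19,)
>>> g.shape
(7, 19)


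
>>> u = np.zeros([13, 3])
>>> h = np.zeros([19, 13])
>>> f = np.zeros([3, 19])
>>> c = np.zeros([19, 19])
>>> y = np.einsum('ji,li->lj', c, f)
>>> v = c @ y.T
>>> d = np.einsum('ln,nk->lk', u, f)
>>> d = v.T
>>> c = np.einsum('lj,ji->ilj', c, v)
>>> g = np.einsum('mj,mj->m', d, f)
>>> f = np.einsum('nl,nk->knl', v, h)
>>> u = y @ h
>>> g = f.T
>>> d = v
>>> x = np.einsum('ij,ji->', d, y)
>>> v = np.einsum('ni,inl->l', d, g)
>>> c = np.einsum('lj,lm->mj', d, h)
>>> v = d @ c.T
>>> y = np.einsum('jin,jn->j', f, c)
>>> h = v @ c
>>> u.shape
(3, 13)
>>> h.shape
(19, 3)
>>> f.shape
(13, 19, 3)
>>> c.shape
(13, 3)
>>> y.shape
(13,)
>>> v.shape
(19, 13)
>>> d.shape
(19, 3)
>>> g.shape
(3, 19, 13)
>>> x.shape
()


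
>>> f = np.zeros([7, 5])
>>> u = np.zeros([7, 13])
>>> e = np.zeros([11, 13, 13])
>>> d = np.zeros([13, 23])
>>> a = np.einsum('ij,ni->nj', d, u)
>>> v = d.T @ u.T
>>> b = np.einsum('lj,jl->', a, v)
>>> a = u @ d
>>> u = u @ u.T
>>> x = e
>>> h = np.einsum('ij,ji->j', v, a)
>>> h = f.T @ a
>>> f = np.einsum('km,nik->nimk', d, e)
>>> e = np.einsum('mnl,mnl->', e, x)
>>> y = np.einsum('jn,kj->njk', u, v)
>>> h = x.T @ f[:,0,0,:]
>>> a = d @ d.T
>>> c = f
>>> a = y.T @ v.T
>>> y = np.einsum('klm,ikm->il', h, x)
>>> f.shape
(11, 13, 23, 13)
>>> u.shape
(7, 7)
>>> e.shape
()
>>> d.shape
(13, 23)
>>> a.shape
(23, 7, 23)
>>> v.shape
(23, 7)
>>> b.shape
()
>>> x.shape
(11, 13, 13)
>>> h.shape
(13, 13, 13)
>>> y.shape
(11, 13)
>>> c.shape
(11, 13, 23, 13)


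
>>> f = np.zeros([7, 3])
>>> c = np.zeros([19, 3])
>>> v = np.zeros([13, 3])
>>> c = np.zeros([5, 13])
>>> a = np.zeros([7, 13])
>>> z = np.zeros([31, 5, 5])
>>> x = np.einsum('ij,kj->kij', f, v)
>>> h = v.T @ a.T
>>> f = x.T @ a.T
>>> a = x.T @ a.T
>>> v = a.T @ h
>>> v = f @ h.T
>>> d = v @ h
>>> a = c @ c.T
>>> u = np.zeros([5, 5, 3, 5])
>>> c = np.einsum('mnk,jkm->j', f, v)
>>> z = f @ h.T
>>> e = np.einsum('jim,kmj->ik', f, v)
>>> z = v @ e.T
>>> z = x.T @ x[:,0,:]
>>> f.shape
(3, 7, 7)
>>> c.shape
(3,)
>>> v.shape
(3, 7, 3)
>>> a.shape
(5, 5)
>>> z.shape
(3, 7, 3)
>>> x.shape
(13, 7, 3)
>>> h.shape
(3, 7)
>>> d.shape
(3, 7, 7)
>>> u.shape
(5, 5, 3, 5)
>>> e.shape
(7, 3)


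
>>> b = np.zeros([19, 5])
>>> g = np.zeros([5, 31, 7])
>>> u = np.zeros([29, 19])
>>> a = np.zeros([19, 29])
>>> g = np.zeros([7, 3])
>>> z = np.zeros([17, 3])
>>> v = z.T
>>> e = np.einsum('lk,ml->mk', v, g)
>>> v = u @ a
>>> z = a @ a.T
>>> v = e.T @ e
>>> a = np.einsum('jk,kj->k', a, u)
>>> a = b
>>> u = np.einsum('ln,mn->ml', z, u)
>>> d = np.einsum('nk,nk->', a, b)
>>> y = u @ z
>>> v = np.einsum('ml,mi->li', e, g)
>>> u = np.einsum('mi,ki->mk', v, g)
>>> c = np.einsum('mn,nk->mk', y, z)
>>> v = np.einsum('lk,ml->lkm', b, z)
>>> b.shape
(19, 5)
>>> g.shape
(7, 3)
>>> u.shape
(17, 7)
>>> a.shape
(19, 5)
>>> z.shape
(19, 19)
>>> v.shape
(19, 5, 19)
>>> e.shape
(7, 17)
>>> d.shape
()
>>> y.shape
(29, 19)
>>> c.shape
(29, 19)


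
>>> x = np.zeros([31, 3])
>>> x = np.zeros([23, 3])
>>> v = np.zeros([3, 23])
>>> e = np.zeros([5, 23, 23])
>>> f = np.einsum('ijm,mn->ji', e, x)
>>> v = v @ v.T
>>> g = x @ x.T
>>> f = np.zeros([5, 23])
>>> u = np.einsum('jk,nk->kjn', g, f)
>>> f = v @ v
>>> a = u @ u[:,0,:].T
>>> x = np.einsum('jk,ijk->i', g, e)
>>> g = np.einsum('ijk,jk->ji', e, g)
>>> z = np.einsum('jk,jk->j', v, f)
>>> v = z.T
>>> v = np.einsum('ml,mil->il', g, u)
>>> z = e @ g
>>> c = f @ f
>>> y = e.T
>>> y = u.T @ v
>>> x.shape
(5,)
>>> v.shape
(23, 5)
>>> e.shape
(5, 23, 23)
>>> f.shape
(3, 3)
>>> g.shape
(23, 5)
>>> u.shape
(23, 23, 5)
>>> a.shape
(23, 23, 23)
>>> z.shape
(5, 23, 5)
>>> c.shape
(3, 3)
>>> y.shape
(5, 23, 5)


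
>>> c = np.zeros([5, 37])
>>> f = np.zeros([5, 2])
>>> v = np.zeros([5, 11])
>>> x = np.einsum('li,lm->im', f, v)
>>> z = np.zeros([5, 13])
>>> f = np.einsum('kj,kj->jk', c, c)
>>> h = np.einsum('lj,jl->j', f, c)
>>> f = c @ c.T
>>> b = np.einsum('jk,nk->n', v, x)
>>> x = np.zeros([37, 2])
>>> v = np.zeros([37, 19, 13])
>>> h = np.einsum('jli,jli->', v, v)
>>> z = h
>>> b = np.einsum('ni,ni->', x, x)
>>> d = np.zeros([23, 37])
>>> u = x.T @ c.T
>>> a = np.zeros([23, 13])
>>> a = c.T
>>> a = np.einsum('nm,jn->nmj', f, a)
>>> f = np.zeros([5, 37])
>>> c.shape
(5, 37)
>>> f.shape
(5, 37)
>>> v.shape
(37, 19, 13)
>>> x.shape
(37, 2)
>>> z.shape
()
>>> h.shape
()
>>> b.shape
()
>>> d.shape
(23, 37)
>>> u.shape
(2, 5)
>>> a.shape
(5, 5, 37)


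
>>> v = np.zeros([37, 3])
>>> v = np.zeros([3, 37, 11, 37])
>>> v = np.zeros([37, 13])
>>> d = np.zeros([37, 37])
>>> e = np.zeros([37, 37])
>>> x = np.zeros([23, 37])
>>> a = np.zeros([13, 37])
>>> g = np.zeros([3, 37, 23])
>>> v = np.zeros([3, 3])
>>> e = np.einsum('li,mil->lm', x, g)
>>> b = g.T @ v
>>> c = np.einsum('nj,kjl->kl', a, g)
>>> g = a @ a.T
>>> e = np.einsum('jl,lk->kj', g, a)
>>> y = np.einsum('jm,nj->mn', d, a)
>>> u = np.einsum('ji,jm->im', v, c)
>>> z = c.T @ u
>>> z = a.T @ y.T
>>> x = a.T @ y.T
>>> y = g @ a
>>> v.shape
(3, 3)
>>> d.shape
(37, 37)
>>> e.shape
(37, 13)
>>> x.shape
(37, 37)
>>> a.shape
(13, 37)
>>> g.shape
(13, 13)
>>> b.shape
(23, 37, 3)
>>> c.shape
(3, 23)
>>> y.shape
(13, 37)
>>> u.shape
(3, 23)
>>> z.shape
(37, 37)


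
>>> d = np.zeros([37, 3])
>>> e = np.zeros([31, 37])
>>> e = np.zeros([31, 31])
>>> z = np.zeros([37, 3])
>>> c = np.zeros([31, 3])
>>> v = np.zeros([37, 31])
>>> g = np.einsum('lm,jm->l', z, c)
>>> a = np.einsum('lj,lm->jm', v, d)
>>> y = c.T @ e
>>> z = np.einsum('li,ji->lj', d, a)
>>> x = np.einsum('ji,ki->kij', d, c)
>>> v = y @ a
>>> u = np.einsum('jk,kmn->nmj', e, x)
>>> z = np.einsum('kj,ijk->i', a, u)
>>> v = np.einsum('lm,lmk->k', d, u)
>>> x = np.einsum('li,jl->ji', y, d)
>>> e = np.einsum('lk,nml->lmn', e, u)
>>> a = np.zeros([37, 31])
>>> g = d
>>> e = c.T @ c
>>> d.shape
(37, 3)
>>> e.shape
(3, 3)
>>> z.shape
(37,)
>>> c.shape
(31, 3)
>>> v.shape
(31,)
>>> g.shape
(37, 3)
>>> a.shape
(37, 31)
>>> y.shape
(3, 31)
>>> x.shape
(37, 31)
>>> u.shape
(37, 3, 31)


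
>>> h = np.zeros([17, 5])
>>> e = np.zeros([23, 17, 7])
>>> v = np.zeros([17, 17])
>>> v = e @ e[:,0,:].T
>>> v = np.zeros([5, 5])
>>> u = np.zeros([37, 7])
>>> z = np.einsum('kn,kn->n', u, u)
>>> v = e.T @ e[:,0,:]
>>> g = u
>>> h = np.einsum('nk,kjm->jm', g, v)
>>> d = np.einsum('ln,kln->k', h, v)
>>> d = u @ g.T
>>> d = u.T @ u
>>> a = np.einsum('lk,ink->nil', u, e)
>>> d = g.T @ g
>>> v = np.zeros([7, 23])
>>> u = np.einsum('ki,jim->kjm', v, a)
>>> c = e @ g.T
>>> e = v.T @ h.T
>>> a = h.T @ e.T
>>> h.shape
(17, 7)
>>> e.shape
(23, 17)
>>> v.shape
(7, 23)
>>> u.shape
(7, 17, 37)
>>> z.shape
(7,)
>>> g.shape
(37, 7)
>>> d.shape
(7, 7)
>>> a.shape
(7, 23)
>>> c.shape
(23, 17, 37)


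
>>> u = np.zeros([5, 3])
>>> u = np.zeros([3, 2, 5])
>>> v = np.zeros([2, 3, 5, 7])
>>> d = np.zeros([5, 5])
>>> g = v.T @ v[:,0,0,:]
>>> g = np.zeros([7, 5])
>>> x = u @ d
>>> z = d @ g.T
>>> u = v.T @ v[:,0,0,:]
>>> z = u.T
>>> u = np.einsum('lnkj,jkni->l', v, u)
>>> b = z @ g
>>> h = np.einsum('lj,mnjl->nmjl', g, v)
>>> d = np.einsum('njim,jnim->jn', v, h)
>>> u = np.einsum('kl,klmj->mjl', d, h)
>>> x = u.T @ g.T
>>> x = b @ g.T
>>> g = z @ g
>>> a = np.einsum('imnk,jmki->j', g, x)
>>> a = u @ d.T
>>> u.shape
(5, 7, 2)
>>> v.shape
(2, 3, 5, 7)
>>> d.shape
(3, 2)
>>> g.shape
(7, 3, 5, 5)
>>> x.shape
(7, 3, 5, 7)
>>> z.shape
(7, 3, 5, 7)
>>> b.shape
(7, 3, 5, 5)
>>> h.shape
(3, 2, 5, 7)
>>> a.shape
(5, 7, 3)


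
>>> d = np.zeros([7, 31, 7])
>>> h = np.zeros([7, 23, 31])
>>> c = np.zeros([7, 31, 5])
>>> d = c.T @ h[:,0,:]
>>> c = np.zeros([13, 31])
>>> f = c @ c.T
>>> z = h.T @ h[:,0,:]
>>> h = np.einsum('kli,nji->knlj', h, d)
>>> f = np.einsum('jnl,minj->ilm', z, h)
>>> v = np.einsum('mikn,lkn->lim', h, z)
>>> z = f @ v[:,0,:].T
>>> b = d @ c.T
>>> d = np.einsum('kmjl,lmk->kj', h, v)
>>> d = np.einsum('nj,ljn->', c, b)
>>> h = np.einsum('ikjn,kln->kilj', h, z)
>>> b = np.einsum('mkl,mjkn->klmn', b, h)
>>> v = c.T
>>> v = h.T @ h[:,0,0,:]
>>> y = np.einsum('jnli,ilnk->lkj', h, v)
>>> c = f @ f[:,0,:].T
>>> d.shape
()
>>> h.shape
(5, 7, 31, 23)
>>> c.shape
(5, 31, 5)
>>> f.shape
(5, 31, 7)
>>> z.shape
(5, 31, 31)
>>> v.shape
(23, 31, 7, 23)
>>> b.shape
(31, 13, 5, 23)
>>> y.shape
(31, 23, 5)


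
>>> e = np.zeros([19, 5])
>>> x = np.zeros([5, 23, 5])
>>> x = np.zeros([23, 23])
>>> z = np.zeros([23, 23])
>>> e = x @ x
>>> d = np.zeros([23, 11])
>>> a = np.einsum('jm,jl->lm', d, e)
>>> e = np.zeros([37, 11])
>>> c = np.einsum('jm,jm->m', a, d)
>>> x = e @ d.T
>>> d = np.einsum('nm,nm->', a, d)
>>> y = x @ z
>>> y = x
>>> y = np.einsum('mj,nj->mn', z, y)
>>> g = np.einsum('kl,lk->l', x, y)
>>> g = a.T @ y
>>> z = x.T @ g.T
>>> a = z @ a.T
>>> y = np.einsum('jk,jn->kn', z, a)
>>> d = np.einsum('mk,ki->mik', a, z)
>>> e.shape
(37, 11)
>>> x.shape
(37, 23)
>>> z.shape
(23, 11)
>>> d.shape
(23, 11, 23)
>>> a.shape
(23, 23)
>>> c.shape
(11,)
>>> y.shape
(11, 23)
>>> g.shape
(11, 37)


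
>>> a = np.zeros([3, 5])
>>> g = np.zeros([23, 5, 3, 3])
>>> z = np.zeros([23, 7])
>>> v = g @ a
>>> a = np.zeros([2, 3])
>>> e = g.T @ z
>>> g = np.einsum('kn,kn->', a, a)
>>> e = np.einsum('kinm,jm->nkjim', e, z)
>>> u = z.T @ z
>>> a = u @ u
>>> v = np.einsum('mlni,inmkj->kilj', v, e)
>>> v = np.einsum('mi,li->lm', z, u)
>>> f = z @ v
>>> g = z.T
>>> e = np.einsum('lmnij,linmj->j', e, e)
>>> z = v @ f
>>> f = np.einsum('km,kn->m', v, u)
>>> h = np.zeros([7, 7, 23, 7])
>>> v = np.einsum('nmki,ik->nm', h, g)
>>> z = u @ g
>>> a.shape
(7, 7)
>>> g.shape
(7, 23)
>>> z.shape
(7, 23)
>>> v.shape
(7, 7)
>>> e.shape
(7,)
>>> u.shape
(7, 7)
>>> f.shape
(23,)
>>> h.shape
(7, 7, 23, 7)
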